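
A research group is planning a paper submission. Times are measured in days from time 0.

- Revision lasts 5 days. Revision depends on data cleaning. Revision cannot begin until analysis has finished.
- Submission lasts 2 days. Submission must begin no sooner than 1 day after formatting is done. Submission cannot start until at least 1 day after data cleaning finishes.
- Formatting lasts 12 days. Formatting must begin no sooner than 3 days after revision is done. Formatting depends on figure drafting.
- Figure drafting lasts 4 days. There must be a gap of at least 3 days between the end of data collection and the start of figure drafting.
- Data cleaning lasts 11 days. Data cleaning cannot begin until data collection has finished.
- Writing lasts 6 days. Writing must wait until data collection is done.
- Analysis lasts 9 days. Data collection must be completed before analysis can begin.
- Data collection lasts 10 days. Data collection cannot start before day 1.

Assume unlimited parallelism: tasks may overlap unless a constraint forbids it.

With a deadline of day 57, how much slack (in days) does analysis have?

After its own release at day 1, data collection can start at day 1 and finishes at day 11.
Analysis cannot begin until data collection (finishes day 11). It runs from day 11 to 11 + 9 = day 20.

Working backward from the deadline:
Nothing follows submission; the deadline of day 57 is its only limit. It must start by 57 − 2 = day 55.
Formatting must finish before submission (must start by day 55, minus 1-day gap → day 54). With a 12-day duration, formatting must start by 54 − 12 = day 42.
Revision feeds into formatting (must start by day 42, minus 3-day gap → day 39); so revision must finish by day 39 and therefore start by day 34.
Analysis has to be done before revision (must start by day 34). That means finishing by day 34, i.e. starting by 34 − 9 = day 25.
So analysis can start as early as day 11 and as late as day 25, giving 25 − 11 = 14 days of slack.

14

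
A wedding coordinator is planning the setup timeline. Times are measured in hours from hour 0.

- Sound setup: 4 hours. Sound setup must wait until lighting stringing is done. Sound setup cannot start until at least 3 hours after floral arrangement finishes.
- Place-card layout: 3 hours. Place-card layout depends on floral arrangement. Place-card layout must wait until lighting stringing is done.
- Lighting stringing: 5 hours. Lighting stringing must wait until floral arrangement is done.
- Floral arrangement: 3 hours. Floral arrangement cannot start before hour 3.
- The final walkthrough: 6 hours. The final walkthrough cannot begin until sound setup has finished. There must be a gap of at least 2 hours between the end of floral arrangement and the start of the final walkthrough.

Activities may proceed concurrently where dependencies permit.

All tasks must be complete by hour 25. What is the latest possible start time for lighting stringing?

10

The final walkthrough has no dependents, so it just needs to finish by hour 25. Starting by 25 − 6 = hour 19 achieves that.
Since the final walkthrough (must start by hour 19) depends on it, sound setup must finish by hour 19. Backing off its 4-hour duration gives a latest start of hour 15.
To finish by hour 25, place-card layout (duration 3) must start no later than hour 22.
Lighting stringing has several dependents: sound setup (must start by hour 15); place-card layout (must start by hour 22). The earliest of those limits is hour 15, so lighting stringing must start by 15 − 5 = hour 10.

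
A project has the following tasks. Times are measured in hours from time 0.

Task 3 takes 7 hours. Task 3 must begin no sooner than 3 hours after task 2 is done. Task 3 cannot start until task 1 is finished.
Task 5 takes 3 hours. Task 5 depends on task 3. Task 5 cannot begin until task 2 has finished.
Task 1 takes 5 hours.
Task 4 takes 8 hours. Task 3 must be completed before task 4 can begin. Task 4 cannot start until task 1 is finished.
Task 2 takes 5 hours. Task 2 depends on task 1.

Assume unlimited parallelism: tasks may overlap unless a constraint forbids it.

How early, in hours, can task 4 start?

Task 1 has no prerequisites, so it starts at hour 0 and finishes at hour 5.
Task 2 waits on task 1 (finishes hour 5), so it starts at hour 5 and finishes at 5 + 5 = hour 10.
For task 3: task 2 (finishes hour 10, plus 3-hour gap → hour 13); task 1 (finishes hour 5). Taking the maximum gives a start of hour 13, and it finishes at 13 + 7 = hour 20.
Task 4 waits on task 3 (finishes hour 20); task 1 (finishes hour 5). The latest of these is hour 20, which is the earliest task 4 can start.

20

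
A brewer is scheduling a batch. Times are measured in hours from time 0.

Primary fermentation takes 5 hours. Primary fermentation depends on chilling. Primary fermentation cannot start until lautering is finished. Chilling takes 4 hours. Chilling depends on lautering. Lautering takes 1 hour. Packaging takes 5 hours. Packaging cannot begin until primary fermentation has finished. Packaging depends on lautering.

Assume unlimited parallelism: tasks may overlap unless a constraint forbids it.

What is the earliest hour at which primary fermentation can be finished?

10

Lautering has no prerequisites, so it starts at hour 0 and finishes at hour 1.
Chilling waits on lautering (finishes hour 1), so it starts at hour 1 and finishes at 1 + 4 = hour 5.
Primary fermentation needs all of chilling (finishes hour 5); lautering (finishes hour 1). That puts its earliest start at hour 5; it finishes at 5 + 5 = hour 10.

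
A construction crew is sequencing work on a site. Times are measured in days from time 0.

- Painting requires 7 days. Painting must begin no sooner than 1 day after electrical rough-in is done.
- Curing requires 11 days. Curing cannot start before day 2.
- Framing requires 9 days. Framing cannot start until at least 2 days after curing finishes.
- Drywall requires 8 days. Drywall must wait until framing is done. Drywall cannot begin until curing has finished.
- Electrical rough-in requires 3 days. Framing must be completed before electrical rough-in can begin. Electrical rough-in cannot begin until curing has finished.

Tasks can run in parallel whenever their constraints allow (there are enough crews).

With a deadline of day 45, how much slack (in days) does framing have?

10

Curing waits on its own release at day 2, so it starts at day 2 and finishes at 2 + 11 = day 13.
After curing (finishes day 13, plus 2-day gap → day 15), framing can start at day 15 and finishes at day 24.

Working backward from the deadline:
Painting has no dependents, so it just needs to finish by day 45. Starting by 45 − 7 = day 38 achieves that.
Electrical rough-in must finish before painting (must start by day 38, minus 1-day gap → day 37). With a 3-day duration, electrical rough-in must start by 37 − 3 = day 34.
Drywall must finish by day 45; it takes 8 days, so it must start by 45 − 8 = day 37.
Framing has several dependents: electrical rough-in (must start by day 34); drywall (must start by day 37). The earliest of those limits is day 34, so framing must start by 34 − 9 = day 25.
So framing can start as early as day 15 and as late as day 25, giving 25 − 15 = 10 days of slack.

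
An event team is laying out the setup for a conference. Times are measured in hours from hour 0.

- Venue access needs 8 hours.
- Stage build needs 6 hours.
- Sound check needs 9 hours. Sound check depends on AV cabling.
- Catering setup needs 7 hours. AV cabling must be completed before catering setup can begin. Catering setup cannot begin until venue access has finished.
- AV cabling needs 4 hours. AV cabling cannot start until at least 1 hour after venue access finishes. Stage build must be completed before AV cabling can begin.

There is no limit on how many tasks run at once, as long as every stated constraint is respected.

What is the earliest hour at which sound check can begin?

13

Nothing blocks stage build, so it runs from hour 0 to hour 6.
Venue access can start immediately at hour 0; it finishes at hour 8.
AV cabling has to wait for venue access (finishes hour 8, plus 1-hour gap → hour 9); stage build (finishes hour 6). The latest of these is hour 9, so AV cabling runs hour 9 to 9 + 4 = hour 13.
Sound check waits on AV cabling (finishes hour 13), so the earliest it can start is hour 13.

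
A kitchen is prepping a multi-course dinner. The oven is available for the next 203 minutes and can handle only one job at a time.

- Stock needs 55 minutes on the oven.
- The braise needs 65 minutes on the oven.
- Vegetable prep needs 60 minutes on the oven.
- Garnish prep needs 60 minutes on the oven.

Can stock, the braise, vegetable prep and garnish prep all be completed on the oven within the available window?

Running back to back, the jobs need 55 + 65 + 60 + 60 = 240 minutes on the oven.
Since 240 > 203, they cannot all fit.

No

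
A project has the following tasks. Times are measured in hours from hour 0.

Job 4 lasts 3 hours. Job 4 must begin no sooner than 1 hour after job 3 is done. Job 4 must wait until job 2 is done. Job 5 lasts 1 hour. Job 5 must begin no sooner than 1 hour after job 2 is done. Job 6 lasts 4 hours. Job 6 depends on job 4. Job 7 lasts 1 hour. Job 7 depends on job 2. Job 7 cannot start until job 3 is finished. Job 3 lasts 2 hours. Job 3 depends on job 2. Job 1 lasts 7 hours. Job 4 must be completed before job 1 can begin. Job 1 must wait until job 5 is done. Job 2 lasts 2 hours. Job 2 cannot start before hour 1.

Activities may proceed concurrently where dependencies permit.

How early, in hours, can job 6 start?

9

Job 2 waits on its own release at hour 1, so it starts at hour 1 and finishes at 1 + 2 = hour 3.
Job 3 waits on job 2 (finishes hour 3), so it starts at hour 3 and finishes at 3 + 2 = hour 5.
Job 4 needs all of job 3 (finishes hour 5, plus 1-hour gap → hour 6); job 2 (finishes hour 3). That puts its earliest start at hour 6; it finishes at 6 + 3 = hour 9.
Job 6 waits on job 4 (finishes hour 9), so the earliest it can start is hour 9.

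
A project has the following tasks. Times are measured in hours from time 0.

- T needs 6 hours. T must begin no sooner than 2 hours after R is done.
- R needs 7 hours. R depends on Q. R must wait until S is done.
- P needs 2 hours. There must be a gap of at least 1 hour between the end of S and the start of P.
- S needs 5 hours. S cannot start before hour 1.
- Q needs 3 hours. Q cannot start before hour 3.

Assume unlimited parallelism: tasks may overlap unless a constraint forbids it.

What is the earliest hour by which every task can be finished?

S cannot begin until its own release at hour 1. It runs from hour 1 to 1 + 5 = hour 6.
After S (finishes hour 6, plus 1-hour gap → hour 7), P can start at hour 7 and finishes at hour 9.
Q cannot begin until its own release at hour 3. It runs from hour 3 to 3 + 3 = hour 6.
For R: Q (finishes hour 6); S (finishes hour 6). Taking the maximum gives a start of hour 6, and it finishes at 6 + 7 = hour 13.
After R (finishes hour 13, plus 2-hour gap → hour 15), T can start at hour 15 and finishes at hour 21.
All tasks are finished once the last one completes. Finish times: P at 9, Q at 6, R at 13, S at 6, T at 21. The latest is hour 21.

21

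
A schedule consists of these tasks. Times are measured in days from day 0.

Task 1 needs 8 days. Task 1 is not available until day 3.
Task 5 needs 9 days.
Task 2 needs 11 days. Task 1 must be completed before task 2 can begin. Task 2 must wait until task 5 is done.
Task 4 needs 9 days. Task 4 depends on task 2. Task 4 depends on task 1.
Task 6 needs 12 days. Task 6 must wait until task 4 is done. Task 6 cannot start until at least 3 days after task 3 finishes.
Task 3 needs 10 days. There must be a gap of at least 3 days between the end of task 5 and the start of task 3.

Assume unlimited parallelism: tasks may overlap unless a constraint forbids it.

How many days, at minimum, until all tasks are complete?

43

Task 5 has no prerequisites, so it starts at day 0 and finishes at day 9.
After task 5 (finishes day 9, plus 3-day gap → day 12), task 3 can start at day 12 and finishes at day 22.
Task 1 waits on its own release at day 3, so it starts at day 3 and finishes at 3 + 8 = day 11.
Task 2 has to wait for task 1 (finishes day 11); task 5 (finishes day 9). The latest of these is day 11, so task 2 runs day 11 to 11 + 11 = day 22.
Task 4 cannot start until task 2 (finishes day 22); task 1 (finishes day 11). The controlling bound is day 22, so task 4 finishes at 22 + 9 = day 31.
For task 6: task 4 (finishes day 31); task 3 (finishes day 22, plus 3-day gap → day 25). Taking the maximum gives a start of day 31, and it finishes at 31 + 12 = day 43.
All tasks are finished once the last one completes. Finish times: Task 1 at 11, Task 2 at 22, Task 3 at 22, Task 4 at 31, Task 5 at 9, Task 6 at 43. The latest is day 43.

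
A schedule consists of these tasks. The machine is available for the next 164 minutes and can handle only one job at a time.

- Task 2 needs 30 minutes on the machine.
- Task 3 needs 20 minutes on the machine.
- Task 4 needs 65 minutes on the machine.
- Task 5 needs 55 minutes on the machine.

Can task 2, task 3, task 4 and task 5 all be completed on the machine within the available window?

Running back to back, the jobs need 30 + 20 + 65 + 55 = 170 minutes on the machine.
Since 170 > 164, they cannot all fit.

No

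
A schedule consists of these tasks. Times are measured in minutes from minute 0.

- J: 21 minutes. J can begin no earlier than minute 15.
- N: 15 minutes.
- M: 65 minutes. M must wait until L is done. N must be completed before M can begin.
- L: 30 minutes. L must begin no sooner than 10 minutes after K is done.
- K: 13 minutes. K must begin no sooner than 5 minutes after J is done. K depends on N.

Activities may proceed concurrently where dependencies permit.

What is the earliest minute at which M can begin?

94

Nothing blocks N, so it runs from minute 0 to minute 15.
J cannot begin until its own release at minute 15. It runs from minute 15 to 15 + 21 = minute 36.
K needs all of J (finishes minute 36, plus 5-minute gap → minute 41); N (finishes minute 15). That puts its earliest start at minute 41; it finishes at 41 + 13 = minute 54.
L cannot begin until K (finishes minute 54, plus 10-minute gap → minute 64). It runs from minute 64 to 64 + 30 = minute 94.
M waits on L (finishes minute 94); N (finishes minute 15). The latest of these is minute 94, which is the earliest M can start.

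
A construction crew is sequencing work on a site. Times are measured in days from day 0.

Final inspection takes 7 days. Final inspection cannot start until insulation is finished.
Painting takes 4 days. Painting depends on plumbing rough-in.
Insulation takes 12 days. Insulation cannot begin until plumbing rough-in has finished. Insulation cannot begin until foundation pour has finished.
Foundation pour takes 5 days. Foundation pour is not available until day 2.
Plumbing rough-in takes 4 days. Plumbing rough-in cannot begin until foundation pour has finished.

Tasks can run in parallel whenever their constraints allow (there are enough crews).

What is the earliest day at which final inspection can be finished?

30

Foundation pour cannot begin until its own release at day 2. It runs from day 2 to 2 + 5 = day 7.
Plumbing rough-in cannot begin until foundation pour (finishes day 7). It runs from day 7 to 7 + 4 = day 11.
For insulation: plumbing rough-in (finishes day 11); foundation pour (finishes day 7). Taking the maximum gives a start of day 11, and it finishes at 11 + 12 = day 23.
Final inspection waits on insulation (finishes day 23), so it starts at day 23 and finishes at 23 + 7 = day 30.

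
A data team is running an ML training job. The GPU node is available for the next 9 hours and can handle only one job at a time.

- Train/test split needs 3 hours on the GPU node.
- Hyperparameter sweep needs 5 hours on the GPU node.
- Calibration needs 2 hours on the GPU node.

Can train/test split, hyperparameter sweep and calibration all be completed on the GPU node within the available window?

No

Running back to back, the jobs need 3 + 5 + 2 = 10 hours on the GPU node.
Since 10 > 9, they cannot all fit.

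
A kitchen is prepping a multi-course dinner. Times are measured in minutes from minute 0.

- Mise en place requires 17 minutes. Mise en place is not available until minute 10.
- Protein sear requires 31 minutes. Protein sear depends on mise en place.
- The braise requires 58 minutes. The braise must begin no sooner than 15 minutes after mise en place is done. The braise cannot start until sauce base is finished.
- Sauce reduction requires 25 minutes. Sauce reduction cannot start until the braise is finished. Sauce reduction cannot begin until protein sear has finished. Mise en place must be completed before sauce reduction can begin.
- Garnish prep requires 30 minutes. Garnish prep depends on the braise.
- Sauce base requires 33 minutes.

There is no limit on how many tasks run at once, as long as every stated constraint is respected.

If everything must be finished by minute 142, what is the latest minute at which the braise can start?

Sauce reduction has no dependents, so it just needs to finish by minute 142. Starting by 142 − 25 = minute 117 achieves that.
Garnish prep must finish by minute 142; it takes 30 minutes, so it must start by 142 − 30 = minute 112.
The braise has several dependents: sauce reduction (must start by minute 117); garnish prep (must start by minute 112). The earliest of those limits is minute 112, so the braise must start by 112 − 58 = minute 54.

54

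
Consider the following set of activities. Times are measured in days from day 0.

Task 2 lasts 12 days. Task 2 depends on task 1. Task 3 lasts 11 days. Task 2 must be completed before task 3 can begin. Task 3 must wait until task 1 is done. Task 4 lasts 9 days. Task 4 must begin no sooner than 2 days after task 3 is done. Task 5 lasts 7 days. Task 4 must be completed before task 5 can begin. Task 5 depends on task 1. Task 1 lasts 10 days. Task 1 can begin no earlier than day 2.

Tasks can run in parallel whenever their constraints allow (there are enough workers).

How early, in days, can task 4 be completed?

46

Task 1 cannot begin until its own release at day 2. It runs from day 2 to 2 + 10 = day 12.
Task 2 cannot begin until task 1 (finishes day 12). It runs from day 12 to 12 + 12 = day 24.
For task 3: task 2 (finishes day 24); task 1 (finishes day 12). Taking the maximum gives a start of day 24, and it finishes at 24 + 11 = day 35.
Task 4 cannot begin until task 3 (finishes day 35, plus 2-day gap → day 37). It runs from day 37 to 37 + 9 = day 46.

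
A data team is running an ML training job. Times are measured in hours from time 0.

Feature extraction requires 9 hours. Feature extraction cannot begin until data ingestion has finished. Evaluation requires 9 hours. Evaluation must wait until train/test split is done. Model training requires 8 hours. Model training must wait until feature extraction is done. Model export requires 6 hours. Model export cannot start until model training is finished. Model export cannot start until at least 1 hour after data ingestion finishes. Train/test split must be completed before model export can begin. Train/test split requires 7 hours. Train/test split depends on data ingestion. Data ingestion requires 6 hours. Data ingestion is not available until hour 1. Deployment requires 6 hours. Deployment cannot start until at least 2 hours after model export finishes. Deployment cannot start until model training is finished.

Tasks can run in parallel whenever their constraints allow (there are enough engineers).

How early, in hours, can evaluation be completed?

23

Data ingestion cannot begin until its own release at hour 1. It runs from hour 1 to 1 + 6 = hour 7.
After data ingestion (finishes hour 7), train/test split can start at hour 7 and finishes at hour 14.
After train/test split (finishes hour 14), evaluation can start at hour 14 and finishes at hour 23.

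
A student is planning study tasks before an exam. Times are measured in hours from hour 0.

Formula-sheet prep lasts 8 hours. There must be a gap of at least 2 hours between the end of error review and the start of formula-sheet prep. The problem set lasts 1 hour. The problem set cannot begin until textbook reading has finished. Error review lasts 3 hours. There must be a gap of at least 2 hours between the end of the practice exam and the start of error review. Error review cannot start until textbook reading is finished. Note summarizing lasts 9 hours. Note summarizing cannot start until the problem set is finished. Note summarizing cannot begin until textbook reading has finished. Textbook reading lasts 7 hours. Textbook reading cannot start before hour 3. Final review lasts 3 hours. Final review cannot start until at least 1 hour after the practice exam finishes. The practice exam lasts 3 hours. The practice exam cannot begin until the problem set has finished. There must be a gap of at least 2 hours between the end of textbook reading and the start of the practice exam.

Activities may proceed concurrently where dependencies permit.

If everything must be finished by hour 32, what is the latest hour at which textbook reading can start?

Formula-sheet prep has no dependents, so it just needs to finish by hour 32. Starting by 32 − 8 = hour 24 achieves that.
Error review must finish before formula-sheet prep (must start by hour 24, minus 2-hour gap → hour 22). With a 3-hour duration, error review must start by 22 − 3 = hour 19.
Final review must finish by hour 32; it takes 3 hours, so it must start by 32 − 3 = hour 29.
For the practice exam: error review (must start by hour 19, minus 2-hour gap → hour 17); final review (must start by hour 29, minus 1-hour gap → hour 28). The most restrictive is hour 17; with a 3-hour duration, the practice exam must start by hour 14.
Note summarizing has no dependents, so it just needs to finish by hour 32. Starting by 32 − 9 = hour 23 achieves that.
The problem set feeds the practice exam (must start by hour 14); note summarizing (must start by hour 23). Taking the minimum, the problem set must finish by hour 14 and start by 14 − 1 = hour 13.
Textbook reading must finish in time for the problem set (must start by hour 13); the practice exam (must start by hour 14, minus 2-hour gap → hour 12); error review (must start by hour 19); note summarizing (must start by hour 23). The tightest is hour 12, so textbook reading must start by 12 − 7 = hour 5.

5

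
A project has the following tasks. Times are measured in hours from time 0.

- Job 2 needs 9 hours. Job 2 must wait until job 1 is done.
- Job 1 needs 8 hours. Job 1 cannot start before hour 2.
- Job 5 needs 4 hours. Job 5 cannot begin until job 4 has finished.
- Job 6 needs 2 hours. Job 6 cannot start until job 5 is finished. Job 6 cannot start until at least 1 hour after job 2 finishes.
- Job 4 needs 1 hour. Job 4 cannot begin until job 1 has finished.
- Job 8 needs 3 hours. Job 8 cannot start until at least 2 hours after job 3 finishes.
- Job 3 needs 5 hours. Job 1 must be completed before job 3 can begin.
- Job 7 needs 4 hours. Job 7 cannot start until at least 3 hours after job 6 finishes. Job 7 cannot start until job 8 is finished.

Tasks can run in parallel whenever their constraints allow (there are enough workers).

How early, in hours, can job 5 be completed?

15

After its own release at hour 2, job 1 can start at hour 2 and finishes at hour 10.
Job 4 cannot begin until job 1 (finishes hour 10). It runs from hour 10 to 10 + 1 = hour 11.
After job 4 (finishes hour 11), job 5 can start at hour 11 and finishes at hour 15.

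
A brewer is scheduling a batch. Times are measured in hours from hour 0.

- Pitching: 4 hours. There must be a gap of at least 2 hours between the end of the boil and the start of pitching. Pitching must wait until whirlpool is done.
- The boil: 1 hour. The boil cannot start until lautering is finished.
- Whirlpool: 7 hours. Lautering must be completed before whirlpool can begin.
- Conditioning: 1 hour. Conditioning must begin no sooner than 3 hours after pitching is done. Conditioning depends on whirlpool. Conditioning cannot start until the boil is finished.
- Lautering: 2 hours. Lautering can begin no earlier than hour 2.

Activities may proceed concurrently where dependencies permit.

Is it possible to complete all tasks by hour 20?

Yes

Lautering cannot begin until its own release at hour 2. It runs from hour 2 to 2 + 2 = hour 4.
Whirlpool waits on lautering (finishes hour 4), so it starts at hour 4 and finishes at 4 + 7 = hour 11.
The boil waits on lautering (finishes hour 4), so it starts at hour 4 and finishes at 4 + 1 = hour 5.
For pitching: the boil (finishes hour 5, plus 2-hour gap → hour 7); whirlpool (finishes hour 11). Taking the maximum gives a start of hour 11, and it finishes at 11 + 4 = hour 15.
Conditioning cannot start until pitching (finishes hour 15, plus 3-hour gap → hour 18); whirlpool (finishes hour 11); the boil (finishes hour 5). The controlling bound is hour 18, so conditioning finishes at 18 + 1 = hour 19.
Every task is finished by hour 19, which is no later than the deadline of 20, so the schedule is feasible.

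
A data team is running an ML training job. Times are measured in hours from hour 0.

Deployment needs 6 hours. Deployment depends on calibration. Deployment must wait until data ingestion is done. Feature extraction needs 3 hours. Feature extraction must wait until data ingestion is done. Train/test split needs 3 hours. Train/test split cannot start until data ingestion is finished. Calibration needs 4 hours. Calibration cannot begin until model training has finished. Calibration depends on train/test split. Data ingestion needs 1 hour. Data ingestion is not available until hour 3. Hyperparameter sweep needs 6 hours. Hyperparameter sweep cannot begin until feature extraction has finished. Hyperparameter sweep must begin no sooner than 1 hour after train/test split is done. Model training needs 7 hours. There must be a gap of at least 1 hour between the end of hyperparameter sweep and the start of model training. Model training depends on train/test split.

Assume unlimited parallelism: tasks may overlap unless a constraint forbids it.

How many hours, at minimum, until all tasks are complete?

32

Data ingestion cannot begin until its own release at hour 3. It runs from hour 3 to 3 + 1 = hour 4.
After data ingestion (finishes hour 4), train/test split can start at hour 4 and finishes at hour 7.
Feature extraction cannot begin until data ingestion (finishes hour 4). It runs from hour 4 to 4 + 3 = hour 7.
For hyperparameter sweep: feature extraction (finishes hour 7); train/test split (finishes hour 7, plus 1-hour gap → hour 8). Taking the maximum gives a start of hour 8, and it finishes at 8 + 6 = hour 14.
For model training: hyperparameter sweep (finishes hour 14, plus 1-hour gap → hour 15); train/test split (finishes hour 7). Taking the maximum gives a start of hour 15, and it finishes at 15 + 7 = hour 22.
Calibration has to wait for model training (finishes hour 22); train/test split (finishes hour 7). The latest of these is hour 22, so calibration runs hour 22 to 22 + 4 = hour 26.
Deployment cannot start until calibration (finishes hour 26); data ingestion (finishes hour 4). The controlling bound is hour 26, so deployment finishes at 26 + 6 = hour 32.
All tasks are finished once the last one completes. Finish times: Data ingestion at 4, Feature extraction at 7, Train/test split at 7, Hyperparameter sweep at 14, Model training at 22, Calibration at 26, Deployment at 32. The latest is hour 32.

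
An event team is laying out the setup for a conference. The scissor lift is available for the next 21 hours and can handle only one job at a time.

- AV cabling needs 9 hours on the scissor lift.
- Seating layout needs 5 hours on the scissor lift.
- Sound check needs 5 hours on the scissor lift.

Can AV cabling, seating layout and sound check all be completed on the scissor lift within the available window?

Running back to back, the jobs need 9 + 5 + 5 = 19 hours on the scissor lift.
Since 19 ≤ 21, they fit within the window.

Yes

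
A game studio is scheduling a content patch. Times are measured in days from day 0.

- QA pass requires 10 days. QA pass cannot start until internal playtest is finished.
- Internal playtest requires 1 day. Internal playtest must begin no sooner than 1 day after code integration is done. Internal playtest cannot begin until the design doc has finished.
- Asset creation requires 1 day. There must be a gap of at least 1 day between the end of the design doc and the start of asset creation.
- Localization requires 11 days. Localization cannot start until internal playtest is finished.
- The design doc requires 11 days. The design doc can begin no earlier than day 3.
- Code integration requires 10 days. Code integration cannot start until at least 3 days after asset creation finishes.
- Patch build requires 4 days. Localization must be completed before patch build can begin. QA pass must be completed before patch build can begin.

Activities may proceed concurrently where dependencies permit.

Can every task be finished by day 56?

The design doc cannot begin until its own release at day 3. It runs from day 3 to 3 + 11 = day 14.
Asset creation waits on the design doc (finishes day 14, plus 1-day gap → day 15), so it starts at day 15 and finishes at 15 + 1 = day 16.
After asset creation (finishes day 16, plus 3-day gap → day 19), code integration can start at day 19 and finishes at day 29.
Internal playtest has to wait for code integration (finishes day 29, plus 1-day gap → day 30); the design doc (finishes day 14). The latest of these is day 30, so internal playtest runs day 30 to 30 + 1 = day 31.
QA pass waits on internal playtest (finishes day 31), so it starts at day 31 and finishes at 31 + 10 = day 41.
After internal playtest (finishes day 31), localization can start at day 31 and finishes at day 42.
Patch build has to wait for localization (finishes day 42); QA pass (finishes day 41). The latest of these is day 42, so patch build runs day 42 to 42 + 4 = day 46.
Every task is finished by day 46, which is no later than the deadline of 56, so the schedule is feasible.

Yes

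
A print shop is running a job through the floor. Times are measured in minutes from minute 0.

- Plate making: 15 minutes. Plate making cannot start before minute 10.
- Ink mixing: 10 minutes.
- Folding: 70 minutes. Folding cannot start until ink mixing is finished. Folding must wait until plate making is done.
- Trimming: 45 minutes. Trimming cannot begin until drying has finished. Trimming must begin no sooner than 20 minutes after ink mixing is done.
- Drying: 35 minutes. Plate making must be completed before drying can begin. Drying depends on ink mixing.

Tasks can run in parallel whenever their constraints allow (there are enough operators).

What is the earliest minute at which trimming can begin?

60

Ink mixing has no prerequisites, so it starts at minute 0 and finishes at minute 10.
Plate making waits on its own release at minute 10, so it starts at minute 10 and finishes at 10 + 15 = minute 25.
Drying needs all of plate making (finishes minute 25); ink mixing (finishes minute 10). That puts its earliest start at minute 25; it finishes at 25 + 35 = minute 60.
Trimming waits on drying (finishes minute 60); ink mixing (finishes minute 10, plus 20-minute gap → minute 30). The latest of these is minute 60, which is the earliest trimming can start.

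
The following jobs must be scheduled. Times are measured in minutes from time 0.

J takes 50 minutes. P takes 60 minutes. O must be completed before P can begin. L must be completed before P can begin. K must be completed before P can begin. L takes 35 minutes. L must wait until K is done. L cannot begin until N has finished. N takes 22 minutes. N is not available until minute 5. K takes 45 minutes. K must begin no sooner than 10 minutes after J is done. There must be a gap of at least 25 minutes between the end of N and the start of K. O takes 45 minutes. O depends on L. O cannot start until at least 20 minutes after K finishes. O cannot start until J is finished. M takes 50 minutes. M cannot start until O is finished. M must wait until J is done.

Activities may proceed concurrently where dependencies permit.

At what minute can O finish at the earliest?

N waits on its own release at minute 5, so it starts at minute 5 and finishes at 5 + 22 = minute 27.
Nothing blocks J, so it runs from minute 0 to minute 50.
K has to wait for J (finishes minute 50, plus 10-minute gap → minute 60); N (finishes minute 27, plus 25-minute gap → minute 52). The latest of these is minute 60, so K runs minute 60 to 60 + 45 = minute 105.
L needs all of K (finishes minute 105); N (finishes minute 27). That puts its earliest start at minute 105; it finishes at 105 + 35 = minute 140.
For O: L (finishes minute 140); K (finishes minute 105, plus 20-minute gap → minute 125); J (finishes minute 50). Taking the maximum gives a start of minute 140, and it finishes at 140 + 45 = minute 185.

185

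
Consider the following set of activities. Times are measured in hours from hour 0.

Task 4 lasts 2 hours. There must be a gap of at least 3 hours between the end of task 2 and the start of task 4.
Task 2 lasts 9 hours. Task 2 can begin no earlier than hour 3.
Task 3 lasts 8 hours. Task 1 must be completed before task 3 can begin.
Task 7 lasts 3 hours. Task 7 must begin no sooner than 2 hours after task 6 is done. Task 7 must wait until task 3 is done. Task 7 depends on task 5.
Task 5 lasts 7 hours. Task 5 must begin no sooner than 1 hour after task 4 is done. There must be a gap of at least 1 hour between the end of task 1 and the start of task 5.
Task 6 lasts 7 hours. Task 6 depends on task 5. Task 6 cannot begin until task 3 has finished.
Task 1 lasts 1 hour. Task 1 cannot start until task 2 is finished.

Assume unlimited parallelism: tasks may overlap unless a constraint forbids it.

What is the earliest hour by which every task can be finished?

37

After its own release at hour 3, task 2 can start at hour 3 and finishes at hour 12.
Task 4 waits on task 2 (finishes hour 12, plus 3-hour gap → hour 15), so it starts at hour 15 and finishes at 15 + 2 = hour 17.
Task 1 cannot begin until task 2 (finishes hour 12). It runs from hour 12 to 12 + 1 = hour 13.
Task 5 cannot start until task 4 (finishes hour 17, plus 1-hour gap → hour 18); task 1 (finishes hour 13, plus 1-hour gap → hour 14). The controlling bound is hour 18, so task 5 finishes at 18 + 7 = hour 25.
Task 3 cannot begin until task 1 (finishes hour 13). It runs from hour 13 to 13 + 8 = hour 21.
Task 6 needs all of task 5 (finishes hour 25); task 3 (finishes hour 21). That puts its earliest start at hour 25; it finishes at 25 + 7 = hour 32.
Task 7 has to wait for task 6 (finishes hour 32, plus 2-hour gap → hour 34); task 3 (finishes hour 21); task 5 (finishes hour 25). The latest of these is hour 34, so task 7 runs hour 34 to 34 + 3 = hour 37.
All tasks are finished once the last one completes. Finish times: Task 1 at 13, Task 2 at 12, Task 3 at 21, Task 4 at 17, Task 5 at 25, Task 6 at 32, Task 7 at 37. The latest is hour 37.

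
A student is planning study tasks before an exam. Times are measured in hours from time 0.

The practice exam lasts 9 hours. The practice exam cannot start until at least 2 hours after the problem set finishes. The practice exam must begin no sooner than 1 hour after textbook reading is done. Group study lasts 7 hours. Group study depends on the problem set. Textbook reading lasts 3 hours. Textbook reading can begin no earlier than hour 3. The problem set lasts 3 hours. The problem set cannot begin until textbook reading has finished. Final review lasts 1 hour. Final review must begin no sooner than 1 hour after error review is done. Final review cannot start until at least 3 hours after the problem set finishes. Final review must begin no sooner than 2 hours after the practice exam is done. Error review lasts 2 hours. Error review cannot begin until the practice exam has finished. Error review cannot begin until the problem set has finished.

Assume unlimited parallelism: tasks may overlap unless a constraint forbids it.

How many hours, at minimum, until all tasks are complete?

Textbook reading waits on its own release at hour 3, so it starts at hour 3 and finishes at 3 + 3 = hour 6.
After textbook reading (finishes hour 6), the problem set can start at hour 6 and finishes at hour 9.
Group study cannot begin until the problem set (finishes hour 9). It runs from hour 9 to 9 + 7 = hour 16.
The practice exam cannot start until the problem set (finishes hour 9, plus 2-hour gap → hour 11); textbook reading (finishes hour 6, plus 1-hour gap → hour 7). The controlling bound is hour 11, so the practice exam finishes at 11 + 9 = hour 20.
Error review needs all of the practice exam (finishes hour 20); the problem set (finishes hour 9). That puts its earliest start at hour 20; it finishes at 20 + 2 = hour 22.
Final review needs all of error review (finishes hour 22, plus 1-hour gap → hour 23); the problem set (finishes hour 9, plus 3-hour gap → hour 12); the practice exam (finishes hour 20, plus 2-hour gap → hour 22). That puts its earliest start at hour 23; it finishes at 23 + 1 = hour 24.
All tasks are finished once the last one completes. Finish times: Textbook reading at 6, The problem set at 9, The practice exam at 20, Error review at 22, Group study at 16, Final review at 24. The latest is hour 24.

24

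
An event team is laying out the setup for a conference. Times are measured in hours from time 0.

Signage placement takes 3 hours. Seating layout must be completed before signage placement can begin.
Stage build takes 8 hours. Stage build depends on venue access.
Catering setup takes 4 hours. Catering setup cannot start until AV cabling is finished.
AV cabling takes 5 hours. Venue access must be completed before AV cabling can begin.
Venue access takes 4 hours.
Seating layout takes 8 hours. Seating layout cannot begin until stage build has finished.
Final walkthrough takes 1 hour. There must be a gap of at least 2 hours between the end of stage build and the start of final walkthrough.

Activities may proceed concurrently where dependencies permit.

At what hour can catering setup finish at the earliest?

13

Nothing blocks venue access, so it runs from hour 0 to hour 4.
After venue access (finishes hour 4), AV cabling can start at hour 4 and finishes at hour 9.
Catering setup cannot begin until AV cabling (finishes hour 9). It runs from hour 9 to 9 + 4 = hour 13.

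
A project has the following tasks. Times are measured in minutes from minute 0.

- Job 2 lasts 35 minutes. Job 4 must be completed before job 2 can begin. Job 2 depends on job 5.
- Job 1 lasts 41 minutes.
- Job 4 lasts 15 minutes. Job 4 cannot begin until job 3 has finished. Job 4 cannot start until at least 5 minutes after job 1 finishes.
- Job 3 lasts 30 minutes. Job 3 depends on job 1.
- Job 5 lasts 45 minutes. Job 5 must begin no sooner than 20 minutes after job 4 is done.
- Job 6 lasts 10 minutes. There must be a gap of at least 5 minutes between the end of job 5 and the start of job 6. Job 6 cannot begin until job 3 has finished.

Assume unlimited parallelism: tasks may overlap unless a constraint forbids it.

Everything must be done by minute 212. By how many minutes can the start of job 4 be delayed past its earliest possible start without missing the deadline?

26

Nothing blocks job 1, so it runs from minute 0 to minute 41.
Job 3 waits on job 1 (finishes minute 41), so it starts at minute 41 and finishes at 41 + 30 = minute 71.
Job 4 cannot start until job 3 (finishes minute 71); job 1 (finishes minute 41, plus 5-minute gap → minute 46). The controlling bound is minute 71, so job 4 finishes at 71 + 15 = minute 86.

Working backward from the deadline:
Job 2 must finish by minute 212; it takes 35 minutes, so it must start by 212 − 35 = minute 177.
To finish by minute 212, job 6 (duration 10) must start no later than minute 202.
Job 5 must finish in time for job 2 (must start by minute 177); job 6 (must start by minute 202, minus 5-minute gap → minute 197). The tightest is minute 177, so job 5 must start by 177 − 45 = minute 132.
For job 4: job 2 (must start by minute 177); job 5 (must start by minute 132, minus 20-minute gap → minute 112). The most restrictive is minute 112; with a 15-minute duration, job 4 must start by minute 97.
So job 4 can start as early as minute 71 and as late as minute 97, giving 97 − 71 = 26 minutes of slack.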